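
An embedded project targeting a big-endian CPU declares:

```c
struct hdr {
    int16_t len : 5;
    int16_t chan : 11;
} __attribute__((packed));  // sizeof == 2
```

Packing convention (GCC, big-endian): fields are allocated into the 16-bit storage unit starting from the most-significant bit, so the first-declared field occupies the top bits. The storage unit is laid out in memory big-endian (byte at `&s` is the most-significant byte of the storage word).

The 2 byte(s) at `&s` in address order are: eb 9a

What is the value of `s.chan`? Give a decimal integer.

[0]=0xeb [1]=0x9a (big-endian) → word 0xeb9a
len:5 @ bit 11 → (0xeb9a>>11)&0x1f = 0x1d
chan:11 @ bit 0 → (0xeb9a>>0)&0x7ff = 0x39a  ←
chan signed 11b, MSB=0: value = 922

922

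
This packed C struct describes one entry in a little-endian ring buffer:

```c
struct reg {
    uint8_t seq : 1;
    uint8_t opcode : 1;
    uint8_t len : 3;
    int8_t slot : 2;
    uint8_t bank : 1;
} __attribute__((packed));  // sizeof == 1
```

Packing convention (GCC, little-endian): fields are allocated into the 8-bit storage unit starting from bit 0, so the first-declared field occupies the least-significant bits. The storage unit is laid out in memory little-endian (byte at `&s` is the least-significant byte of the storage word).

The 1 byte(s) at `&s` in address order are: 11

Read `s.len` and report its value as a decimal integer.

4

[0]=0x11 (little-endian) → word 0x11
seq:1 @ bit 0 → (0x11>>0)&0x1 = 0x1
opcode:1 @ bit 1 → (0x11>>1)&0x1 = 0x0
len:3 @ bit 2 → (0x11>>2)&0x7 = 0x4  ←
slot:2 @ bit 5 → (0x11>>5)&0x3 = 0x0
bank:1 @ bit 7 → (0x11>>7)&0x1 = 0x0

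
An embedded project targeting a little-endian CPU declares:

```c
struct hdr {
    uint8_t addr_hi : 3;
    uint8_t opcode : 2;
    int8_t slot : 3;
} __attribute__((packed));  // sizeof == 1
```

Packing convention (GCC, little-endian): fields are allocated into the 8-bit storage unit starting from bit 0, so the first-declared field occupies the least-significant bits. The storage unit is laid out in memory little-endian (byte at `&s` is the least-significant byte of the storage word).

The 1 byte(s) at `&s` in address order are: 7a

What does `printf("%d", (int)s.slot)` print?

3

[0]=0x7a (little-endian) → word 0x7a
addr_hi [0+:3] = (word>>0) & 0x7 = 2
opcode [3+:2] = (word>>3) & 0x3 = 3
slot [5+:3] = (word>>5) & 0x7 = 3  ←
slot signed 3b, MSB=0: value = 3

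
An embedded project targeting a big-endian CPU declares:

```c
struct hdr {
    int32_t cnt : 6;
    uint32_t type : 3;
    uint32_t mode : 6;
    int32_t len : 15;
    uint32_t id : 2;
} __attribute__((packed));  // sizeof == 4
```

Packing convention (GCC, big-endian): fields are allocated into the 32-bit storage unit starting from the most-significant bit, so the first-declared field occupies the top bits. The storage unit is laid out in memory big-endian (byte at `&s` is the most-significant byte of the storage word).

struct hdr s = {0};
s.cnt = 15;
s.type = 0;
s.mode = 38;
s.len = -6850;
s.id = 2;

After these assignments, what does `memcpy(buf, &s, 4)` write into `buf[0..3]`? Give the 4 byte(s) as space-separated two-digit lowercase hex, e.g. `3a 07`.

cnt (6b) val=15 bits=0xf at bit 26: 0x3c000000
type (3b) val=0 bits=0x0 at bit 23: 0x3c000000
mode (6b) val=38 bits=0x26 at bit 17: 0x3c4c0000
len (15b) val=-6850 bits=0x653e at bit 2: 0x3c4d94f8
id (2b) val=2 bits=0x2 at bit 0: 0x3c4d94fa
word = 0x3c4d94fa → big-endian bytes:
  [0]=0x3c  [1]=0x4d  [2]=0x94  [3]=0xfa

3c 4d 94 fa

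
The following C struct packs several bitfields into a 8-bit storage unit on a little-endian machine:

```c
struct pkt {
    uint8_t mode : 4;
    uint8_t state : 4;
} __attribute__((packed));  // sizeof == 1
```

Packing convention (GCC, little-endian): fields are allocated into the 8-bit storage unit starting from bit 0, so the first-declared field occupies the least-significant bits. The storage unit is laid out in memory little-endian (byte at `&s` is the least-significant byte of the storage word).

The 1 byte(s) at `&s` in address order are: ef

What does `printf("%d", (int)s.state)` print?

[0]=0xef (little-endian) → word 0xef
mode:4 @ bit 0 → (0xef>>0)&0xf = 0xf
state:4 @ bit 4 → (0xef>>4)&0xf = 0xe  ←

14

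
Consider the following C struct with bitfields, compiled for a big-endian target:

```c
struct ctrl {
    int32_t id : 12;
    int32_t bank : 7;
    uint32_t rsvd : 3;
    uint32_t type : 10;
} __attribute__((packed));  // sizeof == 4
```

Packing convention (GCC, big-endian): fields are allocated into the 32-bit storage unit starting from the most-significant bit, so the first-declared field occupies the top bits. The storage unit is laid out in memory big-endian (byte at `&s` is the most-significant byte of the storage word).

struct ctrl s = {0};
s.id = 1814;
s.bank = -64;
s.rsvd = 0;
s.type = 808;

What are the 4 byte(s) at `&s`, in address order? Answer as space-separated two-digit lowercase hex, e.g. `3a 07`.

71 68 03 28

[20+:12] id=1814 & 0xfff = 0x716; word=0x71600000
[13+:7] bank=-64 & 0x7f = 0x40; word=0x71680000
[10+:3] rsvd=0 & 0x7 = 0x0; word=0x71680000
[0+:10] type=808 & 0x3ff = 0x328; word=0x71680328
word = 0x71680328 → big-endian bytes:
  [0]=0x71  [1]=0x68  [2]=0x03  [3]=0x28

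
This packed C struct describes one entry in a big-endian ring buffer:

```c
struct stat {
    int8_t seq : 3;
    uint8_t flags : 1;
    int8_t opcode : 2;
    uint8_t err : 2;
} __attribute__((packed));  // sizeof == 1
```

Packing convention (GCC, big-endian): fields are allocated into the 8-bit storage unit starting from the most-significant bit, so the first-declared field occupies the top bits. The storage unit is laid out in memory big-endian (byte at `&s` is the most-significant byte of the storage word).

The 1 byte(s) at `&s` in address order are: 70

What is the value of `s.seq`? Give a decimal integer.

3

[0]=0x70 (big-endian) → word 0x70
seq:3 @ bit 5 → (0x70>>5)&0x7 = 0x3  ←
flags:1 @ bit 4 → (0x70>>4)&0x1 = 0x1
opcode:2 @ bit 2 → (0x70>>2)&0x3 = 0x0
err:2 @ bit 0 → (0x70>>0)&0x3 = 0x0
seq signed 3b, MSB=0: value = 3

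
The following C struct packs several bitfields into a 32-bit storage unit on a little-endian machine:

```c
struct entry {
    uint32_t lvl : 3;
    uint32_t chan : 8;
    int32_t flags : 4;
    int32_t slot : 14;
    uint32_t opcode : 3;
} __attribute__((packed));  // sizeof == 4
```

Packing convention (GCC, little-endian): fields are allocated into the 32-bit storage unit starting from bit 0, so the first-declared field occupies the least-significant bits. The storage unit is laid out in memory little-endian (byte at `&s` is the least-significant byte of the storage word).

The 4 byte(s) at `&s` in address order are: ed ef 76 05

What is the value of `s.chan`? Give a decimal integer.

[0]=0xed [1]=0xef [2]=0x76 [3]=0x05 (little-endian) → word 0x0576efed
lvl:3 @ bit 0 → (0x0576efed>>0)&0x7 = 0x5
chan:8 @ bit 3 → (0x0576efed>>3)&0xff = 0xfd  ←
flags:4 @ bit 11 → (0x0576efed>>11)&0xf = 0xd
slot:14 @ bit 15 → (0x0576efed>>15)&0x3fff = 0xaed
opcode:3 @ bit 29 → (0x0576efed>>29)&0x7 = 0x0

253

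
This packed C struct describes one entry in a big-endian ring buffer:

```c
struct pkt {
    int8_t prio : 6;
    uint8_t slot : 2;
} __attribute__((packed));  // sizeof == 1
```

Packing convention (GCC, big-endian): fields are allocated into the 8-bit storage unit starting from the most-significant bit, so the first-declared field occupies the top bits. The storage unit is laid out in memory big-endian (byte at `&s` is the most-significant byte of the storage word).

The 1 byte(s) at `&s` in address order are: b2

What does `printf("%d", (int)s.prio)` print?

-20

[0]=0xb2 (big-endian) → word 0xb2
prio:6 @ bit 2 → (0xb2>>2)&0x3f = 0x2c  ←
slot:2 @ bit 0 → (0xb2>>0)&0x3 = 0x2
prio signed 6b, MSB=1: 44 - 64 = -20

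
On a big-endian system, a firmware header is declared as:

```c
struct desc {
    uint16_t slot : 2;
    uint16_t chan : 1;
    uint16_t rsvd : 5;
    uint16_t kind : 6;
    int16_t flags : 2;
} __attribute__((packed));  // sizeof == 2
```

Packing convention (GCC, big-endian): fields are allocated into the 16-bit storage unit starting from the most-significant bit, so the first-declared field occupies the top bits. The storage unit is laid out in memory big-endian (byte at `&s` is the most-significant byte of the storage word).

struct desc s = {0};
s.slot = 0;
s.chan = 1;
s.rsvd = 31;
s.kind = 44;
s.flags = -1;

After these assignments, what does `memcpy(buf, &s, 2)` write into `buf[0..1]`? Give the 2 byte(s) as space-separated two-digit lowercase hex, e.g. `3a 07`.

3f b3

[14+:2] slot=0 & 0x3 = 0x0; word=0x0000
[13+:1] chan=1 & 0x1 = 0x1; word=0x2000
[8+:5] rsvd=31 & 0x1f = 0x1f; word=0x3f00
[2+:6] kind=44 & 0x3f = 0x2c; word=0x3fb0
[0+:2] flags=-1 & 0x3 = 0x3; word=0x3fb3
word = 0x3fb3 → big-endian bytes:
  [0]=0x3f  [1]=0xb3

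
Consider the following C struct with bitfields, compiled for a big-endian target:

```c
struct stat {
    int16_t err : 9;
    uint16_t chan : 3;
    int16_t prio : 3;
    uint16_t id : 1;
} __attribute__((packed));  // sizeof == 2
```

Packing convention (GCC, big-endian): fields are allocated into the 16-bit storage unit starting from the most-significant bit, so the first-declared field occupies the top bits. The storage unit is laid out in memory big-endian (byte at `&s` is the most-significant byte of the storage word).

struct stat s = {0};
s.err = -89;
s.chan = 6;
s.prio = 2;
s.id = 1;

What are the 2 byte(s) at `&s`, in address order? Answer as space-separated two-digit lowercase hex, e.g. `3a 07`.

d3 e5

err:9 = -89 → 0x1a7 << 7 → word 0xd380
chan:3 = 6 → 0x6 << 4 → word 0xd3e0
prio:3 = 2 → 0x2 << 1 → word 0xd3e4
id:1 = 1 → 0x1 << 0 → word 0xd3e5
word = 0xd3e5 → big-endian bytes:
  [0]=0xd3  [1]=0xe5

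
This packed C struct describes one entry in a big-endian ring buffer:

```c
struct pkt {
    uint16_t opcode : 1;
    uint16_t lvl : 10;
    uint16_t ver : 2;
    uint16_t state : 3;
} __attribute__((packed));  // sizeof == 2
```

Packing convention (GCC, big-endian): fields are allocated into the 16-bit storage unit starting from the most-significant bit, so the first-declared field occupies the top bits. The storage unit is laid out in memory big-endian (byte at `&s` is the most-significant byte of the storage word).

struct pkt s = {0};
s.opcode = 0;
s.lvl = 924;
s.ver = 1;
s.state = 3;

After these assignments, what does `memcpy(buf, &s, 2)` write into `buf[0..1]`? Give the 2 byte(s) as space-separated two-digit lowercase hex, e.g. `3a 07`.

[15+:1] opcode=0 & 0x1 = 0x0; word=0x0000
[5+:10] lvl=924 & 0x3ff = 0x39c; word=0x7380
[3+:2] ver=1 & 0x3 = 0x1; word=0x7388
[0+:3] state=3 & 0x7 = 0x3; word=0x738b
word = 0x738b → big-endian bytes:
  [0]=0x73  [1]=0x8b

73 8b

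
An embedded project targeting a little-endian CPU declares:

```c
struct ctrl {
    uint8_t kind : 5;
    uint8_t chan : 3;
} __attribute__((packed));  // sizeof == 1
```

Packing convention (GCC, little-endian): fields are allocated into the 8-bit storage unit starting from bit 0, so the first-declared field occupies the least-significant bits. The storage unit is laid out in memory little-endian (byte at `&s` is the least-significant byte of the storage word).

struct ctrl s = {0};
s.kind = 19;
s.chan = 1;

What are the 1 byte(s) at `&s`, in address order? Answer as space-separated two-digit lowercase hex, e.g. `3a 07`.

kind:5 = 19 → 0x13 << 0 → word 0x13
chan:3 = 1 → 0x1 << 5 → word 0x33
word = 0x33 → little-endian bytes:
  [0]=0x33

33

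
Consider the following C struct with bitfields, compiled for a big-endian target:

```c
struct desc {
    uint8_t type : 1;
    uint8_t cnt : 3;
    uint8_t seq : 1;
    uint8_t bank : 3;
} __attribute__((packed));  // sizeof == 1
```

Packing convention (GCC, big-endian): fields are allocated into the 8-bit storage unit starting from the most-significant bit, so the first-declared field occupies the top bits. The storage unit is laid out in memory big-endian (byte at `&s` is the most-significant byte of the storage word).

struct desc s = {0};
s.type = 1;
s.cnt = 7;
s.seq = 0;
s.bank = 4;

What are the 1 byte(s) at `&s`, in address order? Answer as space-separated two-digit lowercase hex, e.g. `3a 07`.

f4

type (1b) val=1 bits=0x1 at bit 7: 0x80
cnt (3b) val=7 bits=0x7 at bit 4: 0xf0
seq (1b) val=0 bits=0x0 at bit 3: 0xf0
bank (3b) val=4 bits=0x4 at bit 0: 0xf4
word = 0xf4 → big-endian bytes:
  [0]=0xf4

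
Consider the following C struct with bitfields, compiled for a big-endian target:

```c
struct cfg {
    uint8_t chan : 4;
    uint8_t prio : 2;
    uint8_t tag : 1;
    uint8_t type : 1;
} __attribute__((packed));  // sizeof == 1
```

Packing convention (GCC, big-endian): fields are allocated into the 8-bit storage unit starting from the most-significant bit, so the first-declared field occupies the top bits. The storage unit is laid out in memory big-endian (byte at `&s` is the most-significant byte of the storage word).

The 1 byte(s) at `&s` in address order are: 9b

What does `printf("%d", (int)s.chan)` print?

[0]=0x9b (big-endian) → word 0x9b
chan [4+:4] = (word>>4) & 0xf = 9  ←
prio [2+:2] = (word>>2) & 0x3 = 2
tag [1+:1] = (word>>1) & 0x1 = 1
type [0+:1] = (word>>0) & 0x1 = 1

9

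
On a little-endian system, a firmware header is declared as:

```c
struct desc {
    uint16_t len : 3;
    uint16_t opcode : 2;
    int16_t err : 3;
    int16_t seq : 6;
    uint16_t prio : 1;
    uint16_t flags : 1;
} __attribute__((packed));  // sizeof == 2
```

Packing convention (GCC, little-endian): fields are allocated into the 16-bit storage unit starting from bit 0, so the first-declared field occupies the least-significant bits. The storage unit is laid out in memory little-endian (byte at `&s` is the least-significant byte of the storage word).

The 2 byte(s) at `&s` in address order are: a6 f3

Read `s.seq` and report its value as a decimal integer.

-13

[0]=0xa6 [1]=0xf3 (little-endian) → word 0xf3a6
len:3 @ bit 0 → (0xf3a6>>0)&0x7 = 0x6
opcode:2 @ bit 3 → (0xf3a6>>3)&0x3 = 0x0
err:3 @ bit 5 → (0xf3a6>>5)&0x7 = 0x5
seq:6 @ bit 8 → (0xf3a6>>8)&0x3f = 0x33  ←
prio:1 @ bit 14 → (0xf3a6>>14)&0x1 = 0x1
flags:1 @ bit 15 → (0xf3a6>>15)&0x1 = 0x1
seq signed 6b, MSB=1: 51 - 64 = -13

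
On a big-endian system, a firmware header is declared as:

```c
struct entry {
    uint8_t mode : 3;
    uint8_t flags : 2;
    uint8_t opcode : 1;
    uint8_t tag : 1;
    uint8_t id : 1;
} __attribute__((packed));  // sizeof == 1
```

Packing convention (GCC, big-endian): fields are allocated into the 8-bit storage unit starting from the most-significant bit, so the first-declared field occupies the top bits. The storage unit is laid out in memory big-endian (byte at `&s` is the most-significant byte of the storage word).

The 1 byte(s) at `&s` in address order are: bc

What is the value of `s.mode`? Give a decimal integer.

5

[0]=0xbc (big-endian) → word 0xbc
mode [5+:3] = (word>>5) & 0x7 = 5  ←
flags [3+:2] = (word>>3) & 0x3 = 3
opcode [2+:1] = (word>>2) & 0x1 = 1
tag [1+:1] = (word>>1) & 0x1 = 0
id [0+:1] = (word>>0) & 0x1 = 0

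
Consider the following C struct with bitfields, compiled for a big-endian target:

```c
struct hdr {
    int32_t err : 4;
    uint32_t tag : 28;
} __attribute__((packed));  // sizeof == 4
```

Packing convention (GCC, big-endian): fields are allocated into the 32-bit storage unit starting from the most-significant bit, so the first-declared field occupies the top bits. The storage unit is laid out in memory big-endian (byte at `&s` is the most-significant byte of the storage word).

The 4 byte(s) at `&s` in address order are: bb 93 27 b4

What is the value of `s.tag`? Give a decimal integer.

[0]=0xbb [1]=0x93 [2]=0x27 [3]=0xb4 (big-endian) → word 0xbb9327b4
err [28+:4] = (word>>28) & 0xf = 11
tag [0+:28] = (word>>0) & 0xfffffff = 194193332  ←

194193332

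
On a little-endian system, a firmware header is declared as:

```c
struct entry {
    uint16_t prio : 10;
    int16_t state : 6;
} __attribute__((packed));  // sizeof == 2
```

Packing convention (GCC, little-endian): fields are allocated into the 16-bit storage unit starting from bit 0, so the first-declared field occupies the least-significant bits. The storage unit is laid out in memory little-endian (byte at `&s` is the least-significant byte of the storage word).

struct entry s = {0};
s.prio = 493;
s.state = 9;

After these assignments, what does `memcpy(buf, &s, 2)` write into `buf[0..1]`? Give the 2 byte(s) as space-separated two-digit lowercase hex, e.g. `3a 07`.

[0+:10] prio=493 & 0x3ff = 0x1ed; word=0x01ed
[10+:6] state=9 & 0x3f = 0x9; word=0x25ed
word = 0x25ed → little-endian bytes:
  [0]=0xed  [1]=0x25

ed 25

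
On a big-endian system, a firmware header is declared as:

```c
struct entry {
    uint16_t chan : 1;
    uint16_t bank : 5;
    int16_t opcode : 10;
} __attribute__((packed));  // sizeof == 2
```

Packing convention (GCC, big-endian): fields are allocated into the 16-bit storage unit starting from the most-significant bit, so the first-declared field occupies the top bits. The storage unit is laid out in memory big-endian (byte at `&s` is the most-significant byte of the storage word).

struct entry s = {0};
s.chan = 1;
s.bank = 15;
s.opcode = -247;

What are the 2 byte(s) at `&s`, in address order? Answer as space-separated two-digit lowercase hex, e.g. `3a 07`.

chan (1b) val=1 bits=0x1 at bit 15: 0x8000
bank (5b) val=15 bits=0xf at bit 10: 0xbc00
opcode (10b) val=-247 bits=0x309 at bit 0: 0xbf09
word = 0xbf09 → big-endian bytes:
  [0]=0xbf  [1]=0x09

bf 09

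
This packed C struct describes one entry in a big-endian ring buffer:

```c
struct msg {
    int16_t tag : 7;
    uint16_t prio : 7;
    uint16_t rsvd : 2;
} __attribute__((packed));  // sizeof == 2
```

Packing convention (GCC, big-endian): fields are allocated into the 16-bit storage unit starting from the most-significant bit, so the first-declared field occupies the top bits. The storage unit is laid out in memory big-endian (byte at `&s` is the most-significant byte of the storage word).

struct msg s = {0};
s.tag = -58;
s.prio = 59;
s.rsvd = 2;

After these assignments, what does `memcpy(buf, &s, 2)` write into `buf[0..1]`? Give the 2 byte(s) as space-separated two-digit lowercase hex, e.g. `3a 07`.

[9+:7] tag=-58 & 0x7f = 0x46; word=0x8c00
[2+:7] prio=59 & 0x7f = 0x3b; word=0x8cec
[0+:2] rsvd=2 & 0x3 = 0x2; word=0x8cee
word = 0x8cee → big-endian bytes:
  [0]=0x8c  [1]=0xee

8c ee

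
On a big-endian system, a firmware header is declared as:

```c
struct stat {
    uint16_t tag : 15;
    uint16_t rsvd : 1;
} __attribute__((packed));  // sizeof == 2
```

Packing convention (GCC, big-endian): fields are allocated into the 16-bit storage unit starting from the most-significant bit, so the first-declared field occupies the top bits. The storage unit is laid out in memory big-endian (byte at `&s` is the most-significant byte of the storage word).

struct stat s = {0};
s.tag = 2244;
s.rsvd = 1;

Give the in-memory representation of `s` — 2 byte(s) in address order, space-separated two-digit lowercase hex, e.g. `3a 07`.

11 89

tag (15b) val=2244 bits=0x8c4 at bit 1: 0x1188
rsvd (1b) val=1 bits=0x1 at bit 0: 0x1189
word = 0x1189 → big-endian bytes:
  [0]=0x11  [1]=0x89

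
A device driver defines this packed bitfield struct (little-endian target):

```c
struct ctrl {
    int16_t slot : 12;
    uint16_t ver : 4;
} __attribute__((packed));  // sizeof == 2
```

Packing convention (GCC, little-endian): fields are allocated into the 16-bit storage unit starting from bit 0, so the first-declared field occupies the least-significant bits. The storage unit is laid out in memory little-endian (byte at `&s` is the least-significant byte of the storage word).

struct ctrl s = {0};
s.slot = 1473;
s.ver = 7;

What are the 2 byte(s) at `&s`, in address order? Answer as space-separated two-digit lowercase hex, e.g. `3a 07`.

[0+:12] slot=1473 & 0xfff = 0x5c1; word=0x05c1
[12+:4] ver=7 & 0xf = 0x7; word=0x75c1
word = 0x75c1 → little-endian bytes:
  [0]=0xc1  [1]=0x75

c1 75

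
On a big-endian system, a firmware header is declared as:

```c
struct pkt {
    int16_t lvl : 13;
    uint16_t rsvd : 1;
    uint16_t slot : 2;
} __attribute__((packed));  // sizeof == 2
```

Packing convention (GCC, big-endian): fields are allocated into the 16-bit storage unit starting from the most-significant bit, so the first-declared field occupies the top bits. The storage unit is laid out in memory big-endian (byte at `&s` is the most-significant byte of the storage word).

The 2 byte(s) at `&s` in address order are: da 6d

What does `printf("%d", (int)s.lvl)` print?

-1203

[0]=0xda [1]=0x6d (big-endian) → word 0xda6d
lvl:13 @ bit 3 → (0xda6d>>3)&0x1fff = 0x1b4d  ←
rsvd:1 @ bit 2 → (0xda6d>>2)&0x1 = 0x1
slot:2 @ bit 0 → (0xda6d>>0)&0x3 = 0x1
lvl signed 13b, MSB=1: 6989 - 8192 = -1203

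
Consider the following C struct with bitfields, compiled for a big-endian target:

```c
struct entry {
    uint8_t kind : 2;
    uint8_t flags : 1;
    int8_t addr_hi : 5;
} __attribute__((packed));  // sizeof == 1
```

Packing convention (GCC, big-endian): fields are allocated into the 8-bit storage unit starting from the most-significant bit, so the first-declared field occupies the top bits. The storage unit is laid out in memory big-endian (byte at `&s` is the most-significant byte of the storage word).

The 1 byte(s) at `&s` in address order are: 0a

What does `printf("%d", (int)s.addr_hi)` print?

10

[0]=0x0a (big-endian) → word 0x0a
kind:2 @ bit 6 → (0x0a>>6)&0x3 = 0x0
flags:1 @ bit 5 → (0x0a>>5)&0x1 = 0x0
addr_hi:5 @ bit 0 → (0x0a>>0)&0x1f = 0xa  ←
addr_hi signed 5b, MSB=0: value = 10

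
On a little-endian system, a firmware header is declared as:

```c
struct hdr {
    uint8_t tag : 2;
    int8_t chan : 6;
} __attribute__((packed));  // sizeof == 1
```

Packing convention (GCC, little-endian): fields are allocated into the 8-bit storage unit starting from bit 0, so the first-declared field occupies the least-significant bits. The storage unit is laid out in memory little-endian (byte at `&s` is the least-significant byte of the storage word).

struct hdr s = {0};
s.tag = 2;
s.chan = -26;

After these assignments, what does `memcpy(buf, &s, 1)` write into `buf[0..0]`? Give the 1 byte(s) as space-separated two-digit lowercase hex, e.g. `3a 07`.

tag (2b) val=2 bits=0x2 at bit 0: 0x02
chan (6b) val=-26 bits=0x26 at bit 2: 0x9a
word = 0x9a → little-endian bytes:
  [0]=0x9a

9a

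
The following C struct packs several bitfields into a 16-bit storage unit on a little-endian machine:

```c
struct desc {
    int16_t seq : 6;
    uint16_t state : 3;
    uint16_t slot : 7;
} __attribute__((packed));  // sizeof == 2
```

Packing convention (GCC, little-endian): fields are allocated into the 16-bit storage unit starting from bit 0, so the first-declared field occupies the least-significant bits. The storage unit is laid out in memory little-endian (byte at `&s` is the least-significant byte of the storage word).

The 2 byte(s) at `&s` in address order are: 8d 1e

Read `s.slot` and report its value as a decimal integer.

15

[0]=0x8d [1]=0x1e (little-endian) → word 0x1e8d
seq [0+:6] = (word>>0) & 0x3f = 13
state [6+:3] = (word>>6) & 0x7 = 2
slot [9+:7] = (word>>9) & 0x7f = 15  ←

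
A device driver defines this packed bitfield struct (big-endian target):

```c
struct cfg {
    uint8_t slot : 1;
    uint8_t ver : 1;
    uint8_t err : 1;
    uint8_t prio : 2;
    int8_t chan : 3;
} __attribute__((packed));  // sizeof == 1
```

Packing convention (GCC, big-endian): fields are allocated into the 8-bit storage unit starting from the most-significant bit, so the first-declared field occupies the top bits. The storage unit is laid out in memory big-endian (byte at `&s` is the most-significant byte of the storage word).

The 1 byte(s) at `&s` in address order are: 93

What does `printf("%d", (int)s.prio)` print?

[0]=0x93 (big-endian) → word 0x93
slot [7+:1] = (word>>7) & 0x1 = 1
ver [6+:1] = (word>>6) & 0x1 = 0
err [5+:1] = (word>>5) & 0x1 = 0
prio [3+:2] = (word>>3) & 0x3 = 2  ←
chan [0+:3] = (word>>0) & 0x7 = 3

2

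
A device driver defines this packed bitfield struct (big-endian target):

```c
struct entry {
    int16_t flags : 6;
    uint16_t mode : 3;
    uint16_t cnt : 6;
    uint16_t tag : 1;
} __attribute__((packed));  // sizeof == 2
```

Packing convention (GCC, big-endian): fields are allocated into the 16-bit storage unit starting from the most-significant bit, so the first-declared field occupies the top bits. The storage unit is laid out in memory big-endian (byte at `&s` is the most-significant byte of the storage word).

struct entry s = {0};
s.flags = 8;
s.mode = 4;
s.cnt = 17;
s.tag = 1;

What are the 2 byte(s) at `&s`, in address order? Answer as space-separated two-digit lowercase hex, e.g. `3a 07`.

flags:6 = 8 → 0x8 << 10 → word 0x2000
mode:3 = 4 → 0x4 << 7 → word 0x2200
cnt:6 = 17 → 0x11 << 1 → word 0x2222
tag:1 = 1 → 0x1 << 0 → word 0x2223
word = 0x2223 → big-endian bytes:
  [0]=0x22  [1]=0x23

22 23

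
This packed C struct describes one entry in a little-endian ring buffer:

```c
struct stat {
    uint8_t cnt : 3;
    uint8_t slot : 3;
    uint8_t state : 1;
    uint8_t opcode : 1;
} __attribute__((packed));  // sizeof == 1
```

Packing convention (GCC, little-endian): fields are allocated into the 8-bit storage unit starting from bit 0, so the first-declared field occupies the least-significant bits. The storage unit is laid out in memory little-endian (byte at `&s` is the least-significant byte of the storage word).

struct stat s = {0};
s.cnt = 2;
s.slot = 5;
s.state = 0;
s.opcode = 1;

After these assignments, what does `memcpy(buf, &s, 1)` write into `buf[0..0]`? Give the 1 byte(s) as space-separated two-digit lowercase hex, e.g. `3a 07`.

aa

cnt (3b) val=2 bits=0x2 at bit 0: 0x02
slot (3b) val=5 bits=0x5 at bit 3: 0x2a
state (1b) val=0 bits=0x0 at bit 6: 0x2a
opcode (1b) val=1 bits=0x1 at bit 7: 0xaa
word = 0xaa → little-endian bytes:
  [0]=0xaa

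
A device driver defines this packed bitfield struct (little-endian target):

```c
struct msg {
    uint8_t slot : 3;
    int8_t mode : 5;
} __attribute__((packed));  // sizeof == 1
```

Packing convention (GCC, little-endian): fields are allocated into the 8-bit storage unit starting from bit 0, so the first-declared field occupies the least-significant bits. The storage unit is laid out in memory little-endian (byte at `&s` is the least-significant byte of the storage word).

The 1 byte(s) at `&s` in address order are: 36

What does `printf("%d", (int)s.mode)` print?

6

[0]=0x36 (little-endian) → word 0x36
slot:3 @ bit 0 → (0x36>>0)&0x7 = 0x6
mode:5 @ bit 3 → (0x36>>3)&0x1f = 0x6  ←
mode signed 5b, MSB=0: value = 6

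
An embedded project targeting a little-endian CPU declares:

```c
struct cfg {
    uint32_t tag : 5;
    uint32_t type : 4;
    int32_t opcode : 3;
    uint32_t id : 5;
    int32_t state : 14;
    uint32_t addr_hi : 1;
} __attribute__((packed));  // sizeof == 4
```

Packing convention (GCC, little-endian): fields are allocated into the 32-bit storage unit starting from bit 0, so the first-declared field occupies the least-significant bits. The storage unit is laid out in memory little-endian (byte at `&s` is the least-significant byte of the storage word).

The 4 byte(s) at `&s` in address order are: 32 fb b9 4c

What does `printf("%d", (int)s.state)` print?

[0]=0x32 [1]=0xfb [2]=0xb9 [3]=0x4c (little-endian) → word 0x4cb9fb32
tag:5 @ bit 0 → (0x4cb9fb32>>0)&0x1f = 0x12
type:4 @ bit 5 → (0x4cb9fb32>>5)&0xf = 0x9
opcode:3 @ bit 9 → (0x4cb9fb32>>9)&0x7 = 0x5
id:5 @ bit 12 → (0x4cb9fb32>>12)&0x1f = 0x1f
state:14 @ bit 17 → (0x4cb9fb32>>17)&0x3fff = 0x265c  ←
addr_hi:1 @ bit 31 → (0x4cb9fb32>>31)&0x1 = 0x0
state signed 14b, MSB=1: 9820 - 16384 = -6564

-6564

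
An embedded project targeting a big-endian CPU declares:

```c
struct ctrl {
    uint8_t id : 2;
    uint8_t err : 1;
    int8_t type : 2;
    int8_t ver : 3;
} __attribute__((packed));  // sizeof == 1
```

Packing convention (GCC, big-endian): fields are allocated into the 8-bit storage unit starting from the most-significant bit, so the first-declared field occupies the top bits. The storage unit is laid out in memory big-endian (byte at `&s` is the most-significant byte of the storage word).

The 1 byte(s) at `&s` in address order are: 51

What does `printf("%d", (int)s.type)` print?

[0]=0x51 (big-endian) → word 0x51
id:2 @ bit 6 → (0x51>>6)&0x3 = 0x1
err:1 @ bit 5 → (0x51>>5)&0x1 = 0x0
type:2 @ bit 3 → (0x51>>3)&0x3 = 0x2  ←
ver:3 @ bit 0 → (0x51>>0)&0x7 = 0x1
type signed 2b, MSB=1: 2 - 4 = -2

-2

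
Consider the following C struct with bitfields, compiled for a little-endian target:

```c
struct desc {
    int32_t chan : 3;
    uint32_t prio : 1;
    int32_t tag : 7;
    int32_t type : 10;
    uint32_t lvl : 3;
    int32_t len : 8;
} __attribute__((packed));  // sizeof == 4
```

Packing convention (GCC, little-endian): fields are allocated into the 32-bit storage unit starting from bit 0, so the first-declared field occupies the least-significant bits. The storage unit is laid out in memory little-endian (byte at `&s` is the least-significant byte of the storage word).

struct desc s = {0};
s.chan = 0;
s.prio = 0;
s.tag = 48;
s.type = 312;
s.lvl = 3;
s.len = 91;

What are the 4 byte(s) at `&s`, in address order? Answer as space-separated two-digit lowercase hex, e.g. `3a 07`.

00 c3 69 5b

chan (3b) val=0 bits=0x0 at bit 0: 0x00000000
prio (1b) val=0 bits=0x0 at bit 3: 0x00000000
tag (7b) val=48 bits=0x30 at bit 4: 0x00000300
type (10b) val=312 bits=0x138 at bit 11: 0x0009c300
lvl (3b) val=3 bits=0x3 at bit 21: 0x0069c300
len (8b) val=91 bits=0x5b at bit 24: 0x5b69c300
word = 0x5b69c300 → little-endian bytes:
  [0]=0x00  [1]=0xc3  [2]=0x69  [3]=0x5b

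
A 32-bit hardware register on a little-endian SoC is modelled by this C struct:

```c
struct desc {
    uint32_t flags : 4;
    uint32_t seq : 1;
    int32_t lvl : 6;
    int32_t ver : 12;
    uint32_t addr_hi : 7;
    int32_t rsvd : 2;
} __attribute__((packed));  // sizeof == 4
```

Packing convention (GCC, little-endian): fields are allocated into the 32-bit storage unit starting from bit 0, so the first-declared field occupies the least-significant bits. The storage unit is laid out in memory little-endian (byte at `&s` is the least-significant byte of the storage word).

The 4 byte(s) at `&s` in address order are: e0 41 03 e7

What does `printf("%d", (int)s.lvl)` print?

15

[0]=0xe0 [1]=0x41 [2]=0x03 [3]=0xe7 (little-endian) → word 0xe70341e0
flags:4 @ bit 0 → (0xe70341e0>>0)&0xf = 0x0
seq:1 @ bit 4 → (0xe70341e0>>4)&0x1 = 0x0
lvl:6 @ bit 5 → (0xe70341e0>>5)&0x3f = 0xf  ←
ver:12 @ bit 11 → (0xe70341e0>>11)&0xfff = 0x68
addr_hi:7 @ bit 23 → (0xe70341e0>>23)&0x7f = 0x4e
rsvd:2 @ bit 30 → (0xe70341e0>>30)&0x3 = 0x3
lvl signed 6b, MSB=0: value = 15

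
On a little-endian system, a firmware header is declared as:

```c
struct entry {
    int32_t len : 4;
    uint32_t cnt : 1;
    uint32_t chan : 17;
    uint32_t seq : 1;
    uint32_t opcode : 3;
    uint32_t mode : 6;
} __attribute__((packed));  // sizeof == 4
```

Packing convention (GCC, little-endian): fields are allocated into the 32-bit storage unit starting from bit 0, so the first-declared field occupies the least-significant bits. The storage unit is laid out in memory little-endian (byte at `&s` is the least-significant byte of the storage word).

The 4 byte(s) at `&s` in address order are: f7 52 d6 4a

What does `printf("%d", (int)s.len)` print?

7

[0]=0xf7 [1]=0x52 [2]=0xd6 [3]=0x4a (little-endian) → word 0x4ad652f7
len [0+:4] = (word>>0) & 0xf = 7  ←
cnt [4+:1] = (word>>4) & 0x1 = 1
chan [5+:17] = (word>>5) & 0x1ffff = 45719
seq [22+:1] = (word>>22) & 0x1 = 1
opcode [23+:3] = (word>>23) & 0x7 = 5
mode [26+:6] = (word>>26) & 0x3f = 18
len signed 4b, MSB=0: value = 7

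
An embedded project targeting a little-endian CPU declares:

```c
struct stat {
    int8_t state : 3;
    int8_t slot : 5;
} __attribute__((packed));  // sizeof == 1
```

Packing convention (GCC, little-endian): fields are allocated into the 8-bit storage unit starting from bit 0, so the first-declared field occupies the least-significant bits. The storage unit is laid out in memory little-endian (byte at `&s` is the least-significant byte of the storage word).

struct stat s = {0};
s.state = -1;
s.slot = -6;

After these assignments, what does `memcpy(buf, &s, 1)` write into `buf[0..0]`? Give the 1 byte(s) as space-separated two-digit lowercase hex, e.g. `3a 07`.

d7

[0+:3] state=-1 & 0x7 = 0x7; word=0x07
[3+:5] slot=-6 & 0x1f = 0x1a; word=0xd7
word = 0xd7 → little-endian bytes:
  [0]=0xd7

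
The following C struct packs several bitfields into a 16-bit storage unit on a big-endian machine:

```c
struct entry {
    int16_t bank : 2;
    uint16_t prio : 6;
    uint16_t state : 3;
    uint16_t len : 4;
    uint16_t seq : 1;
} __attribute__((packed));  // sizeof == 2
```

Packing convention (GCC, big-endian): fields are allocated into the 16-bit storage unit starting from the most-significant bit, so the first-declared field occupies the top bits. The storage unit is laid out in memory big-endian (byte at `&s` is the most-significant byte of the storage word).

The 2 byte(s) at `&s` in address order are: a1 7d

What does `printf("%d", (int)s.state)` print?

[0]=0xa1 [1]=0x7d (big-endian) → word 0xa17d
bank [14+:2] = (word>>14) & 0x3 = 2
prio [8+:6] = (word>>8) & 0x3f = 33
state [5+:3] = (word>>5) & 0x7 = 3  ←
len [1+:4] = (word>>1) & 0xf = 14
seq [0+:1] = (word>>0) & 0x1 = 1

3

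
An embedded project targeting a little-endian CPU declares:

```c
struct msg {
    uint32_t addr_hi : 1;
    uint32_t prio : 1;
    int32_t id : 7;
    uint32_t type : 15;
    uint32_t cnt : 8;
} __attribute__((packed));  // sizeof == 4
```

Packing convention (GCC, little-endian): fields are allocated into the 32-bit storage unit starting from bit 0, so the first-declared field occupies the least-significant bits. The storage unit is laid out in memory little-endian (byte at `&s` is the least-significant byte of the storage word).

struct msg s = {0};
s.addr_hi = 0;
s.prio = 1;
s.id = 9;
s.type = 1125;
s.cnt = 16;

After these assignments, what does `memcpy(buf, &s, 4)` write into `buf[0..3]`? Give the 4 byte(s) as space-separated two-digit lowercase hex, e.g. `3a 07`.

26 ca 08 10

addr_hi (1b) val=0 bits=0x0 at bit 0: 0x00000000
prio (1b) val=1 bits=0x1 at bit 1: 0x00000002
id (7b) val=9 bits=0x9 at bit 2: 0x00000026
type (15b) val=1125 bits=0x465 at bit 9: 0x0008ca26
cnt (8b) val=16 bits=0x10 at bit 24: 0x1008ca26
word = 0x1008ca26 → little-endian bytes:
  [0]=0x26  [1]=0xca  [2]=0x08  [3]=0x10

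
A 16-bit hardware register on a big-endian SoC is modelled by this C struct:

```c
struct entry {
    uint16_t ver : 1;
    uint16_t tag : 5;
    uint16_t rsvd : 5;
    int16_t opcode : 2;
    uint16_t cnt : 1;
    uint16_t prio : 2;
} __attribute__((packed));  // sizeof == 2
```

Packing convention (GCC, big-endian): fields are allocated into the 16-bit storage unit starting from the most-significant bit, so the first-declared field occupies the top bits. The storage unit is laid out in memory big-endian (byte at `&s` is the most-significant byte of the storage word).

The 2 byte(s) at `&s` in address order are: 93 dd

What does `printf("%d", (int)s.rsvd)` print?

[0]=0x93 [1]=0xdd (big-endian) → word 0x93dd
ver [15+:1] = (word>>15) & 0x1 = 1
tag [10+:5] = (word>>10) & 0x1f = 4
rsvd [5+:5] = (word>>5) & 0x1f = 30  ←
opcode [3+:2] = (word>>3) & 0x3 = 3
cnt [2+:1] = (word>>2) & 0x1 = 1
prio [0+:2] = (word>>0) & 0x3 = 1

30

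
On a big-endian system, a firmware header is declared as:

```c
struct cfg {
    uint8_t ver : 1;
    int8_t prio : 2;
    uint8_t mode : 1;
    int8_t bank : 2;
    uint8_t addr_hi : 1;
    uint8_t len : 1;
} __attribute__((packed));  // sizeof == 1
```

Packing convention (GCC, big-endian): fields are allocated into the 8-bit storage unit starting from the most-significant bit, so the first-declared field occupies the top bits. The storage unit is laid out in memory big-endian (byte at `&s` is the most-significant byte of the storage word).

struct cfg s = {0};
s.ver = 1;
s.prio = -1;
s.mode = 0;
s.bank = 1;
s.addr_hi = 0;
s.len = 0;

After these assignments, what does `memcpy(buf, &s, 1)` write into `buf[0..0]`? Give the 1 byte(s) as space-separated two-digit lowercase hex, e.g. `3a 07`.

ver:1 = 1 → 0x1 << 7 → word 0x80
prio:2 = -1 → 0x3 << 5 → word 0xe0
mode:1 = 0 → 0x0 << 4 → word 0xe0
bank:2 = 1 → 0x1 << 2 → word 0xe4
addr_hi:1 = 0 → 0x0 << 1 → word 0xe4
len:1 = 0 → 0x0 << 0 → word 0xe4
word = 0xe4 → big-endian bytes:
  [0]=0xe4

e4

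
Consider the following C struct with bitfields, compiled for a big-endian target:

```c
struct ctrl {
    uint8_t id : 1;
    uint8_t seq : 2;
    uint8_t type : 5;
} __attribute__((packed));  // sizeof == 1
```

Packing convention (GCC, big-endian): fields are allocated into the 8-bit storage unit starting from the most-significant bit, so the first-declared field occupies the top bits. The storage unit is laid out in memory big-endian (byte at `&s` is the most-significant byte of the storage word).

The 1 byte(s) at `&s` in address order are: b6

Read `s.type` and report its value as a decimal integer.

22

[0]=0xb6 (big-endian) → word 0xb6
id [7+:1] = (word>>7) & 0x1 = 1
seq [5+:2] = (word>>5) & 0x3 = 1
type [0+:5] = (word>>0) & 0x1f = 22  ←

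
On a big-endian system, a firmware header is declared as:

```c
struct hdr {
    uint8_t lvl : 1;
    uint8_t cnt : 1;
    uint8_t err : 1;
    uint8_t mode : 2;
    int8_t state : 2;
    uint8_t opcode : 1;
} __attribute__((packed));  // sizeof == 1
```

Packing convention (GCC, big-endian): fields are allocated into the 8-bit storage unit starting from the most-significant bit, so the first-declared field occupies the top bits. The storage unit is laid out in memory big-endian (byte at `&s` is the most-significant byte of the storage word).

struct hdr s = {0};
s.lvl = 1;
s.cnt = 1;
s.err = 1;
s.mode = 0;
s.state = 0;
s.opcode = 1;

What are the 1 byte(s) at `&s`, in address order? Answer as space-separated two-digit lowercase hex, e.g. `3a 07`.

e1

lvl (1b) val=1 bits=0x1 at bit 7: 0x80
cnt (1b) val=1 bits=0x1 at bit 6: 0xc0
err (1b) val=1 bits=0x1 at bit 5: 0xe0
mode (2b) val=0 bits=0x0 at bit 3: 0xe0
state (2b) val=0 bits=0x0 at bit 1: 0xe0
opcode (1b) val=1 bits=0x1 at bit 0: 0xe1
word = 0xe1 → big-endian bytes:
  [0]=0xe1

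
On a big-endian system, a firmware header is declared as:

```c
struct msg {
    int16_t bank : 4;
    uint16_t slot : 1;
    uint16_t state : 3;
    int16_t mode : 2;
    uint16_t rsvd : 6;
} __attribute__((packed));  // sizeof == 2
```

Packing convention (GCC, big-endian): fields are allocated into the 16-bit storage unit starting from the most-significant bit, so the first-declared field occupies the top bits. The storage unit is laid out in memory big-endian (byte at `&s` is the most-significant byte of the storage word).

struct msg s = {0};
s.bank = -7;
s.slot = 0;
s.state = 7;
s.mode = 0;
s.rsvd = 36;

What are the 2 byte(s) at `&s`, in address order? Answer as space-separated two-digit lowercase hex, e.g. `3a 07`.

97 24

bank (4b) val=-7 bits=0x9 at bit 12: 0x9000
slot (1b) val=0 bits=0x0 at bit 11: 0x9000
state (3b) val=7 bits=0x7 at bit 8: 0x9700
mode (2b) val=0 bits=0x0 at bit 6: 0x9700
rsvd (6b) val=36 bits=0x24 at bit 0: 0x9724
word = 0x9724 → big-endian bytes:
  [0]=0x97  [1]=0x24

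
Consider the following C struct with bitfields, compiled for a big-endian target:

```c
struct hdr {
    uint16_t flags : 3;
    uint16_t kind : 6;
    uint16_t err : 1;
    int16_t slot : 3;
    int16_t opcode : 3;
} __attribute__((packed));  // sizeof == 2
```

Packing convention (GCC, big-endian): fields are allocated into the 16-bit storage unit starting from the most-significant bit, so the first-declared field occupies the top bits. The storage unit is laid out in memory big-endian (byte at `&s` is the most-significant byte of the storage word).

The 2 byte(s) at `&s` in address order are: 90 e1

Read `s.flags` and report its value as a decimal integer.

[0]=0x90 [1]=0xe1 (big-endian) → word 0x90e1
flags:3 @ bit 13 → (0x90e1>>13)&0x7 = 0x4  ←
kind:6 @ bit 7 → (0x90e1>>7)&0x3f = 0x21
err:1 @ bit 6 → (0x90e1>>6)&0x1 = 0x1
slot:3 @ bit 3 → (0x90e1>>3)&0x7 = 0x4
opcode:3 @ bit 0 → (0x90e1>>0)&0x7 = 0x1

4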